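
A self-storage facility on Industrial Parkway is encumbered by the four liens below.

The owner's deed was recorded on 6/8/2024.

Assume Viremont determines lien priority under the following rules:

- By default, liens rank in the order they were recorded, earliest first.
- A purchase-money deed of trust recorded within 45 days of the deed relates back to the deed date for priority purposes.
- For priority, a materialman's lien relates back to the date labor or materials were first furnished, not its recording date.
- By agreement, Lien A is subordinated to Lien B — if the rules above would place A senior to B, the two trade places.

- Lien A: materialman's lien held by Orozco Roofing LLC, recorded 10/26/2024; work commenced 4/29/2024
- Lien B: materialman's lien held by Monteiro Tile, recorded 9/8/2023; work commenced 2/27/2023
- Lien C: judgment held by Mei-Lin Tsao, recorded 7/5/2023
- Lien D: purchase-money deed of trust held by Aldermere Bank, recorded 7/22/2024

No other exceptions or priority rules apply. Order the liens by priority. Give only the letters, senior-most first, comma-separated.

B, C, A, D

Effective dates: A relates back to 4/29/2024 (work commenced); B is treated as recorded 2/27/2023, the work-commencement date; D's effective date is the deed date, 6/8/2024.
Sorted by effective date: B (2/27/2023), C (7/5/2023), A (4/29/2024), D (6/8/2024).
Since A is not senior to B, the subordination leaves the order unchanged.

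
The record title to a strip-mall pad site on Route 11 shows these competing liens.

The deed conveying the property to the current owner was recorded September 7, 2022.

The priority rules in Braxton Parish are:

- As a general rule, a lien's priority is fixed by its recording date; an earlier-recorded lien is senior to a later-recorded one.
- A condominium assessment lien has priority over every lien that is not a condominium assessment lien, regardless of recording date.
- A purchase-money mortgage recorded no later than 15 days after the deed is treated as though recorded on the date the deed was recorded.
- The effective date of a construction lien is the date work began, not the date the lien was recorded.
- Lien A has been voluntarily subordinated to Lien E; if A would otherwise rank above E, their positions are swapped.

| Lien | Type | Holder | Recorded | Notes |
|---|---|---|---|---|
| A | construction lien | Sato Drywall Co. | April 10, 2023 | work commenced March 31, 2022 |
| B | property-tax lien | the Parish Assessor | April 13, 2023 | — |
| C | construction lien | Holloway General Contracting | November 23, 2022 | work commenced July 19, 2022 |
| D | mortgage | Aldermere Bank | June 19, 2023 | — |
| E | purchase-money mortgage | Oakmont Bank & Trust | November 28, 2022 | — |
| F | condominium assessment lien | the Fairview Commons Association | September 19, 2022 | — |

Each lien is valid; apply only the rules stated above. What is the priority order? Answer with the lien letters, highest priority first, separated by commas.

F, E, C, A, B, D

Effective dates after the stated exceptions: A's effective date is March 31, 2022, when work began; C is treated as recorded July 19, 2022, the work-commencement date; E was recorded 82 days after the deed — beyond 15 days — so no relation-back applies.
F is a condominium assessment lien, so it outranks all other liens regardless of date.
Ordering the rest by effective date: A (March 31, 2022), C (July 19, 2022), E (November 28, 2022), B (April 13, 2023), D (June 19, 2023).
Because A would otherwise rank above E, the subordination swaps them.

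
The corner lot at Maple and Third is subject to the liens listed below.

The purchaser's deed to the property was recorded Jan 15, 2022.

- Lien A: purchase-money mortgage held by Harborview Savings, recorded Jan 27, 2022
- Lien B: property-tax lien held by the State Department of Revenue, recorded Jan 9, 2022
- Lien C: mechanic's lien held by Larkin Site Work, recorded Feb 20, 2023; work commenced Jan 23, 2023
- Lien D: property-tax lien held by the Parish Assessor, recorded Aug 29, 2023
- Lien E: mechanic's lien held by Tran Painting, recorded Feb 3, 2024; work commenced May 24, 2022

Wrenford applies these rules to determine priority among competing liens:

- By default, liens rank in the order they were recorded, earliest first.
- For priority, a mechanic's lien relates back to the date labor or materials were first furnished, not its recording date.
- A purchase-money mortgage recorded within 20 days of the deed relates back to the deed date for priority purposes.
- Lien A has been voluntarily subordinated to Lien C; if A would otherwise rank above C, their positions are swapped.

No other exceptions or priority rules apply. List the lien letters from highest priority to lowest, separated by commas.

B, C, E, A, D

Effective dates after the stated exceptions: A relates back to the deed date Jan 15, 2022; C is treated as recorded Jan 23, 2023, the work-commencement date; E relates back to May 24, 2022 (work commenced).
Sorted by effective date: B (Jan 9, 2022), A (Jan 15, 2022), E (May 24, 2022), C (Jan 23, 2023), D (Aug 29, 2023).
A is senior to C before the subordination, so the two trade places.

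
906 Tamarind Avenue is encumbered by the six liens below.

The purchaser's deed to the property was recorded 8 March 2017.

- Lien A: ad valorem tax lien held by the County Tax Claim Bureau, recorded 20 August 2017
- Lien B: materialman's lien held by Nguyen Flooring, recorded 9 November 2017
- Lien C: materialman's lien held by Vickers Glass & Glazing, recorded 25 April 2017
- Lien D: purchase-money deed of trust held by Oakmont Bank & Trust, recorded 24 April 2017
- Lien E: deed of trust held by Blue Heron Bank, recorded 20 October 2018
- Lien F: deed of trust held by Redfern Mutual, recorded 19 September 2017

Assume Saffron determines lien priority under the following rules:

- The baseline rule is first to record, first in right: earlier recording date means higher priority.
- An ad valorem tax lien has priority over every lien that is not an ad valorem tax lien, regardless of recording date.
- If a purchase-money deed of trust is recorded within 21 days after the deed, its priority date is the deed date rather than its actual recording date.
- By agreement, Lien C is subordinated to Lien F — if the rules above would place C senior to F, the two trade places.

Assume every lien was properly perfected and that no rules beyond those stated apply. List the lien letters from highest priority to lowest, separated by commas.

Effective dates: D was recorded 47 days after the deed, outside the 21-day window, so it keeps its recording date.
A is an ad valorem tax lien, so it outranks all other liens regardless of date.
Among the remaining liens, by effective date: D (24 April 2017), C (25 April 2017), F (19 September 2017), B (9 November 2017), E (20 October 2018).
C would otherwise be senior to F, so under the subordination agreement C and F exchange positions.

A, D, F, C, B, E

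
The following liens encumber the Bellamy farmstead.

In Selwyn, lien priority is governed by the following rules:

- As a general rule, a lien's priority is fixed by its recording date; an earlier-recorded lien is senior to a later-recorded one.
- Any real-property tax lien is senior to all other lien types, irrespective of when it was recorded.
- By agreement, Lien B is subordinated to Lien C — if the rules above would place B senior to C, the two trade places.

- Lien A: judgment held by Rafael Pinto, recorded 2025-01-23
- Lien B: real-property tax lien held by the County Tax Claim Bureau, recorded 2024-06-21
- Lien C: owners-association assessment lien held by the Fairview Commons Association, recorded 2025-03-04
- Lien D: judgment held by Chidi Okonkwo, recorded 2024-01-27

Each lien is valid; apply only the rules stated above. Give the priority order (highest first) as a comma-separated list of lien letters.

B is a real-property tax lien, so it outranks all other liens regardless of date.
Ordering the rest by effective date: D (2024-01-27), A (2025-01-23), C (2025-03-04).
The subordination applies — B was senior to C — so B and C swap.

C, D, A, B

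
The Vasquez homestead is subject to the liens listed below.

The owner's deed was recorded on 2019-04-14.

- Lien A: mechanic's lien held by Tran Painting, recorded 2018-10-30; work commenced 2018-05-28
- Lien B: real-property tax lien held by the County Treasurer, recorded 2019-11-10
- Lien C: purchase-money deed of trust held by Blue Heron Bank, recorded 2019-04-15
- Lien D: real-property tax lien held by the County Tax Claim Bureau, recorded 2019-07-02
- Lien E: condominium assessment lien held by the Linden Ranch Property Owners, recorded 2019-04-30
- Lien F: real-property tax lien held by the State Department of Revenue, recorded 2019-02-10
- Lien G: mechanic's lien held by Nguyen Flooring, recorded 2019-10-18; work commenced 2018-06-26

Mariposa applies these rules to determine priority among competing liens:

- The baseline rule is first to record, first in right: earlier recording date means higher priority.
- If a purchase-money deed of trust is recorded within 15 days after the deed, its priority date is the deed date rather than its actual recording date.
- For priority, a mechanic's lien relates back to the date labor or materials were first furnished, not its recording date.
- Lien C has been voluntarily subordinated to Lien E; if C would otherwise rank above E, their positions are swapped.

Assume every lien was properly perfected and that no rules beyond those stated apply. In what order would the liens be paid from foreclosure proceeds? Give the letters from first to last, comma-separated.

A, G, F, E, C, D, B

First, effective dates: A relates back to 2018-05-28 (work commenced); C was recorded within the 15-day window, so its effective date is the deed date 2019-04-14; G's effective date is 2018-06-26, when work began.
Sorted by effective date: A (2018-05-28), G (2018-06-26), F (2019-02-10), C (2019-04-14), E (2019-04-30), D (2019-07-02), B (2019-11-10).
C is senior to E before the subordination, so the two trade places.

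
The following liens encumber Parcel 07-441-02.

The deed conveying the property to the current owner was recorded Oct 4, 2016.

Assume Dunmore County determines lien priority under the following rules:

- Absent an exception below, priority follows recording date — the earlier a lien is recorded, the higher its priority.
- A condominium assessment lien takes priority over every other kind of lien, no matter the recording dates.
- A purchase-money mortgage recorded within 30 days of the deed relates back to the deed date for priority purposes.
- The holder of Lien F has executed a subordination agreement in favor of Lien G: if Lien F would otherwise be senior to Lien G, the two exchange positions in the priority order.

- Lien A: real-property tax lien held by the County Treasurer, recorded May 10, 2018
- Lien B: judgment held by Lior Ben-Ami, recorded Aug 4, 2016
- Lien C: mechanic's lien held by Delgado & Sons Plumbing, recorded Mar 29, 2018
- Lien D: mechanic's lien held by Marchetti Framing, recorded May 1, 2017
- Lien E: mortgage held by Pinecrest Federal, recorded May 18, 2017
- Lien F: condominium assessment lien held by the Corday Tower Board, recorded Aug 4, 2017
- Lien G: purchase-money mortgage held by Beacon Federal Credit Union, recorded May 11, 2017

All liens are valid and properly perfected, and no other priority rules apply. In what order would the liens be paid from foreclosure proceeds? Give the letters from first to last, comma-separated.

G, B, D, F, E, C, A

Effective dates: G was recorded 219 days after the deed, outside the 30-day window, so it keeps its recording date.
As a condominium assessment lien, F is senior to every other lien.
Remaining liens by effective date: B (Aug 4, 2016), D (May 1, 2017), G (May 11, 2017), E (May 18, 2017), C (Mar 29, 2018), A (May 10, 2018).
F would otherwise be senior to G, so under the subordination agreement F and G exchange positions.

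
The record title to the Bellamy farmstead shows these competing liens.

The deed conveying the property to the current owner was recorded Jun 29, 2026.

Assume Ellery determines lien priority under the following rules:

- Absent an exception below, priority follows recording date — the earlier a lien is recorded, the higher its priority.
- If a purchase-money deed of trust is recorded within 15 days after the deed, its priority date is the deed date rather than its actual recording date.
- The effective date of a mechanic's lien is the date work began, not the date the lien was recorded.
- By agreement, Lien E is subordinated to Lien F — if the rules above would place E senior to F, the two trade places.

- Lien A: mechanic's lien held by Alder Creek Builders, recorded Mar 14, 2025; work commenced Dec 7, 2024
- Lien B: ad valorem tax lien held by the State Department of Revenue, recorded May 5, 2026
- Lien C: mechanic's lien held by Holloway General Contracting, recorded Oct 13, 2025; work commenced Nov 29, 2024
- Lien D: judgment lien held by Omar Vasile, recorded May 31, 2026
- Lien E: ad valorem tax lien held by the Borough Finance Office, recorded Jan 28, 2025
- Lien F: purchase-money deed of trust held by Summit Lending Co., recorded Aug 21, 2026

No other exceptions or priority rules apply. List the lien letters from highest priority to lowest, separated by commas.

C, A, F, B, D, E

Effective dates after the stated exceptions: A's effective date is Dec 7, 2024, when work began; C relates back to Nov 29, 2024 (work commenced); F was recorded 53 days after the deed, outside the 15-day window, so it keeps its recording date.
Sorted by effective date: C (Nov 29, 2024), A (Dec 7, 2024), E (Jan 28, 2025), B (May 5, 2026), D (May 31, 2026), F (Aug 21, 2026).
E would otherwise be senior to F, so under the subordination agreement E and F exchange positions.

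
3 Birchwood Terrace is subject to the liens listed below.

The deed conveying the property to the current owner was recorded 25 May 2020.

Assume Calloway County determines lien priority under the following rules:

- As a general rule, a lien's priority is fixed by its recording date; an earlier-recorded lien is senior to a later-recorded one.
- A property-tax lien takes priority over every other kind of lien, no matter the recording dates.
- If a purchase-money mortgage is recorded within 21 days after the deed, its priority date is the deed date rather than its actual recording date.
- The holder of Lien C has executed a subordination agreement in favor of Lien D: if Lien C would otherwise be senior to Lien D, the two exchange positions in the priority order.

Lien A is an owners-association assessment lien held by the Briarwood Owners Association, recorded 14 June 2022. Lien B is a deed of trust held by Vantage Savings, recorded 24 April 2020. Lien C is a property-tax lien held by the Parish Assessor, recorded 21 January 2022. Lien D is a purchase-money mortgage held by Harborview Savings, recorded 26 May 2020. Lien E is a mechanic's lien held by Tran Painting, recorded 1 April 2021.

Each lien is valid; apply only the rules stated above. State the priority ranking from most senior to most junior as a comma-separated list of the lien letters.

D, B, C, E, A

Effective dates: D relates back to the deed date 25 May 2020.
C is a property-tax lien and takes priority over every other lien.
The other liens, earliest effective date first: B (24 April 2020), D (25 May 2020), E (1 April 2021), A (14 June 2022).
C would otherwise be senior to D, so under the subordination agreement C and D exchange positions.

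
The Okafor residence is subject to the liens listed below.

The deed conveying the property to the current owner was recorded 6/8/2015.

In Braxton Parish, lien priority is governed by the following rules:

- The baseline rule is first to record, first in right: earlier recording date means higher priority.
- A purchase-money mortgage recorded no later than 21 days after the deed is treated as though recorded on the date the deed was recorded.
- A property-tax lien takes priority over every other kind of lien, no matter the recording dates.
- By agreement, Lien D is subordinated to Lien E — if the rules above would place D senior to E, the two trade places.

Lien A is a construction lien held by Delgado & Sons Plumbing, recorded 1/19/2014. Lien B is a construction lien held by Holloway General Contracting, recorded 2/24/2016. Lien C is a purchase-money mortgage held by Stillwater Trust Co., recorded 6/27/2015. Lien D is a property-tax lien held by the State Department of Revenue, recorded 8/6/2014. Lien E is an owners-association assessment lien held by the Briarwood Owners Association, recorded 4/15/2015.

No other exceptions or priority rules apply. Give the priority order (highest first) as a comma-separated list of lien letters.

Effective dates after the stated exceptions: C relates back to the deed date 6/8/2015.
D is a property-tax lien, so it outranks all other liens regardless of date.
Among the remaining liens, by effective date: A (1/19/2014), E (4/15/2015), C (6/8/2015), B (2/24/2016).
D would otherwise be senior to E, so under the subordination agreement D and E exchange positions.

E, A, D, C, B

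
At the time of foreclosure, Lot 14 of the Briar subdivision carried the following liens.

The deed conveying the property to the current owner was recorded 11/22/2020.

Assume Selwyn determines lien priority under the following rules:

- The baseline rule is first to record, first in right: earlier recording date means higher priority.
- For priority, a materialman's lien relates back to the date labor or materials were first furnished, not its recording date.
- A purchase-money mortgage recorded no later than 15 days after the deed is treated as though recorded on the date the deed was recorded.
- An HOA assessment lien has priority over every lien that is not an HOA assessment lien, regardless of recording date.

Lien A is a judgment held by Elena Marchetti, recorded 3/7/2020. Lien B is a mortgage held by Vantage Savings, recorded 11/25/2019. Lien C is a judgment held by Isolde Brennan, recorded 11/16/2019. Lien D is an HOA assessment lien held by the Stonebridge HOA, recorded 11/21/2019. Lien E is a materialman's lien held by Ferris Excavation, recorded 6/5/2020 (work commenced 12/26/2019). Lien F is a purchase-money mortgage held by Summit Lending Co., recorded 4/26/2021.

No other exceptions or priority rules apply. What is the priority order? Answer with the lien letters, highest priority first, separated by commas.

First, effective dates: E's effective date is 12/26/2019, when work began; F was recorded 155 days after the deed, outside the 15-day window, so it keeps its recording date.
D is an HOA assessment lien and takes priority over every other lien.
The other liens, earliest effective date first: C (11/16/2019), B (11/25/2019), E (12/26/2019), A (3/7/2020), F (4/26/2021).

D, C, B, E, A, F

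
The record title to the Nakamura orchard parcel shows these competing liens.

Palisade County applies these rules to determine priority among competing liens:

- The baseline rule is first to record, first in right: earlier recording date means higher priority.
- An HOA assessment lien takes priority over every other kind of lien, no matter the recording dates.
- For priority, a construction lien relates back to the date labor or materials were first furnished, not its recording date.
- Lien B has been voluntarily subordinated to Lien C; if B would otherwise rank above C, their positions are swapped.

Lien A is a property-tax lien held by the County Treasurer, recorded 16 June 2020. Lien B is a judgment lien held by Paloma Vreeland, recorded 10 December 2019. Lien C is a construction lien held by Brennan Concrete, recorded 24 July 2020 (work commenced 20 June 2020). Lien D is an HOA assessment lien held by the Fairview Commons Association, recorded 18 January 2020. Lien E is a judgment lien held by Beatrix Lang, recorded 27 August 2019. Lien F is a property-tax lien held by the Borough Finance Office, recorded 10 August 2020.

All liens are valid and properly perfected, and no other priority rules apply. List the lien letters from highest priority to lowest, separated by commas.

D, E, C, A, B, F

Effective dates after the stated exceptions: C is treated as recorded 20 June 2020, the work-commencement date.
D is an HOA assessment lien, so it outranks all other liens regardless of date.
Among the remaining liens, by effective date: E (27 August 2019), B (10 December 2019), A (16 June 2020), C (20 June 2020), F (10 August 2020).
B would otherwise be senior to C, so under the subordination agreement B and C exchange positions.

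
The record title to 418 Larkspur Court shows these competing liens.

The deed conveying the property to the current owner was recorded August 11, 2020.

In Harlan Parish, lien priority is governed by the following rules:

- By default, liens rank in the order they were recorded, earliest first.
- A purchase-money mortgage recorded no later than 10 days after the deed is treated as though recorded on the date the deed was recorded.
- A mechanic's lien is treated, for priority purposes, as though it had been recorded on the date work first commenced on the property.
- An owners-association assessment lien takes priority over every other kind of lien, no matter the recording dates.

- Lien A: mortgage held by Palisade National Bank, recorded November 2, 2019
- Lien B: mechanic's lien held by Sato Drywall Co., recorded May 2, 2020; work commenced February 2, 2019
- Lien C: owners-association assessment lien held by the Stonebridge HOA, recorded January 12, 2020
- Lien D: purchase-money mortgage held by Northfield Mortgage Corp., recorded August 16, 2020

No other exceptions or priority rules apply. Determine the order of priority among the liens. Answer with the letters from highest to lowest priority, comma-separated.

C, B, A, D

First, effective dates: B is treated as recorded February 2, 2019, the work-commencement date; D was recorded within the 10-day window, so its effective date is the deed date August 11, 2020.
C, as an owners-association assessment lien, has superpriority and ranks first.
Among the remaining liens, by effective date: B (February 2, 2019), A (November 2, 2019), D (August 11, 2020).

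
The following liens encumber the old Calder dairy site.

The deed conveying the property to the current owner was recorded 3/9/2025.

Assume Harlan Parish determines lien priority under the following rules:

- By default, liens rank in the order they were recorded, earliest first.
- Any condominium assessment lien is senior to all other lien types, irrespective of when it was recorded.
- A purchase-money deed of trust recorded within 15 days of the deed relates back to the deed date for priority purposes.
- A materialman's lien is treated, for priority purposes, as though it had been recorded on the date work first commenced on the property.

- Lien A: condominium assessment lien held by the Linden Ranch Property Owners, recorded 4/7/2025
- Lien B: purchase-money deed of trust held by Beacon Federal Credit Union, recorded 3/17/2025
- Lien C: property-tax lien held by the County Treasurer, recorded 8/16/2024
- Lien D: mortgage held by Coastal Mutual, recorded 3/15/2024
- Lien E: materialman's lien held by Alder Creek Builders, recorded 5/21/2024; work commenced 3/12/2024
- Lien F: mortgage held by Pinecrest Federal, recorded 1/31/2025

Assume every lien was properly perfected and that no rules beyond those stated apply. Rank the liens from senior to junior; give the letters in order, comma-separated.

A, E, D, C, F, B

Adjusting effective dates: B was recorded within the 15-day window, so its effective date is the deed date 3/9/2025; E is treated as recorded 3/12/2024, the work-commencement date.
A is a condominium assessment lien, so it outranks all other liens regardless of date.
The other liens, earliest effective date first: E (3/12/2024), D (3/15/2024), C (8/16/2024), F (1/31/2025), B (3/9/2025).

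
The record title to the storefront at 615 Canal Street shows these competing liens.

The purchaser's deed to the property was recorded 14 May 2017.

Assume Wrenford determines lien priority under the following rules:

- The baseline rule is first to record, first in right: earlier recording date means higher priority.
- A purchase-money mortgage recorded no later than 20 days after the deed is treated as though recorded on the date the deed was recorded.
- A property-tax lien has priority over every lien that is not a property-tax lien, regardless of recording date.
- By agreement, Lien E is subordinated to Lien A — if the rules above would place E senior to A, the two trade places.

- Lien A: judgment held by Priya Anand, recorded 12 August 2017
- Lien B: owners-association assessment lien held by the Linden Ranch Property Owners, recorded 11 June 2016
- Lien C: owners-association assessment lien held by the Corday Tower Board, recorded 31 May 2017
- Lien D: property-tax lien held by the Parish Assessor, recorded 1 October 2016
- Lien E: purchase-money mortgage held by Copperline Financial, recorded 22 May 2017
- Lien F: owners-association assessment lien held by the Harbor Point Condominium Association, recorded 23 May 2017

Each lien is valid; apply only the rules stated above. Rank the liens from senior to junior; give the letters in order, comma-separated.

D, B, A, F, C, E

First, effective dates: E's effective date is the deed date, 14 May 2017.
D is a property-tax lien and takes priority over every other lien.
Remaining liens by effective date: B (11 June 2016), E (14 May 2017), F (23 May 2017), C (31 May 2017), A (12 August 2017).
The subordination applies — E was senior to A — so E and A swap.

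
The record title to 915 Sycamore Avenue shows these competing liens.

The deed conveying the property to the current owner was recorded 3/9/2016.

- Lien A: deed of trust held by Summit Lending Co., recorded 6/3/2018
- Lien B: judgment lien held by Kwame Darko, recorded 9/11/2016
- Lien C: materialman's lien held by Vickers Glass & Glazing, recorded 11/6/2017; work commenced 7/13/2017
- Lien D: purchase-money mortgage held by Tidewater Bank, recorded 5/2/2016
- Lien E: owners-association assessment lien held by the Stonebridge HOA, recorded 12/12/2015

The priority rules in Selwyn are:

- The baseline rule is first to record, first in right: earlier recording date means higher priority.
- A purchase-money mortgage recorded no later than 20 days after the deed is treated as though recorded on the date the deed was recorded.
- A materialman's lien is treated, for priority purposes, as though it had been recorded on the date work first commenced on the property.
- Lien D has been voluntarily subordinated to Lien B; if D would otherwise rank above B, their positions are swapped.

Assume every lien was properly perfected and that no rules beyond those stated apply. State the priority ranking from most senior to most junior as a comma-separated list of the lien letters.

E, B, D, C, A

First, effective dates: C is treated as recorded 7/13/2017, the work-commencement date; D was recorded 54 days after the deed — beyond 20 days — so no relation-back applies.
By effective date, earliest first: E (12/12/2015), D (5/2/2016), B (9/11/2016), C (7/13/2017), A (6/3/2018).
D would otherwise be senior to B, so under the subordination agreement D and B exchange positions.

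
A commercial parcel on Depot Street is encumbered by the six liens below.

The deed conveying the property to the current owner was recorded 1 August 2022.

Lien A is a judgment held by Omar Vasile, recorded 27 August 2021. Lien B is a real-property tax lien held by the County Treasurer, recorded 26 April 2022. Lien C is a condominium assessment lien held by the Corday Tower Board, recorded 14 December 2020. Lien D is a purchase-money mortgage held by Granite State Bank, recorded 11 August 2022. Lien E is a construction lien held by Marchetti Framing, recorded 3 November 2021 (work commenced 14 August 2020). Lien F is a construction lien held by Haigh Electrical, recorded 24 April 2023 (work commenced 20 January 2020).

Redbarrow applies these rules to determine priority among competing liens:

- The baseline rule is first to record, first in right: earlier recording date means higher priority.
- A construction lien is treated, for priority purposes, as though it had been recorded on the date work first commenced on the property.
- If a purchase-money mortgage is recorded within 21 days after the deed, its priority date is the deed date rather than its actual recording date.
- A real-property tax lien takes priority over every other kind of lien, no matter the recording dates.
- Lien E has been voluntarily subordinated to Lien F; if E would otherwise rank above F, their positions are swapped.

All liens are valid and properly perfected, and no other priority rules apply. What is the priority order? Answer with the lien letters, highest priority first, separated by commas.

B, F, E, C, A, D

First, effective dates: D's effective date is the deed date, 1 August 2022; E is treated as recorded 14 August 2020, the work-commencement date; F is treated as recorded 20 January 2020, the work-commencement date.
B is a real-property tax lien, so it outranks all other liens regardless of date.
Ordering the rest by effective date: F (20 January 2020), E (14 August 2020), C (14 December 2020), A (27 August 2021), D (1 August 2022).
E already ranks below F; the subordination has no effect.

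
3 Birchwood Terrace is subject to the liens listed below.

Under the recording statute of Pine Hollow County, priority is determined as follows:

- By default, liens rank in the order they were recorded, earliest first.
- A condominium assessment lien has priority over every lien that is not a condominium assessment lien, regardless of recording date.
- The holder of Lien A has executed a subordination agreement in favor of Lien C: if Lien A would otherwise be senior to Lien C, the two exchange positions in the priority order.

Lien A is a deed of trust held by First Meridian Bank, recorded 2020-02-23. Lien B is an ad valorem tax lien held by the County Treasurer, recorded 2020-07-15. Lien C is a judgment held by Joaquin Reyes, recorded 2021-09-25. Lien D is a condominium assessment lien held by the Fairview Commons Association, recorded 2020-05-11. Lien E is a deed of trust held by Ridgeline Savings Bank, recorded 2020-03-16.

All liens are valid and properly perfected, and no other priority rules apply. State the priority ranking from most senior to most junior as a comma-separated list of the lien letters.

As a condominium assessment lien, D is senior to every other lien.
Among the remaining liens, by effective date: A (2020-02-23), E (2020-03-16), B (2020-07-15), C (2021-09-25).
A would otherwise be senior to C, so under the subordination agreement A and C exchange positions.

D, C, E, B, A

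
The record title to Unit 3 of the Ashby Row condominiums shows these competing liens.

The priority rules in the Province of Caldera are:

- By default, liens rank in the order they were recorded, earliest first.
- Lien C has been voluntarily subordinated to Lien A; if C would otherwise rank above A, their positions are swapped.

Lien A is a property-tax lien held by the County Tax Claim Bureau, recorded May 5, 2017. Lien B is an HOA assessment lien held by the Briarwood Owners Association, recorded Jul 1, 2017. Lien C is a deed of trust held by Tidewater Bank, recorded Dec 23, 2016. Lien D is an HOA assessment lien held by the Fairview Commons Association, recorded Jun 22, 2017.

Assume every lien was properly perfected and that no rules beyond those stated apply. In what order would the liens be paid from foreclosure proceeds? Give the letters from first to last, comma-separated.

A, C, D, B

By effective date: C (Dec 23, 2016), A (May 5, 2017), D (Jun 22, 2017), B (Jul 1, 2017).
Because C would otherwise rank above A, the subordination swaps them.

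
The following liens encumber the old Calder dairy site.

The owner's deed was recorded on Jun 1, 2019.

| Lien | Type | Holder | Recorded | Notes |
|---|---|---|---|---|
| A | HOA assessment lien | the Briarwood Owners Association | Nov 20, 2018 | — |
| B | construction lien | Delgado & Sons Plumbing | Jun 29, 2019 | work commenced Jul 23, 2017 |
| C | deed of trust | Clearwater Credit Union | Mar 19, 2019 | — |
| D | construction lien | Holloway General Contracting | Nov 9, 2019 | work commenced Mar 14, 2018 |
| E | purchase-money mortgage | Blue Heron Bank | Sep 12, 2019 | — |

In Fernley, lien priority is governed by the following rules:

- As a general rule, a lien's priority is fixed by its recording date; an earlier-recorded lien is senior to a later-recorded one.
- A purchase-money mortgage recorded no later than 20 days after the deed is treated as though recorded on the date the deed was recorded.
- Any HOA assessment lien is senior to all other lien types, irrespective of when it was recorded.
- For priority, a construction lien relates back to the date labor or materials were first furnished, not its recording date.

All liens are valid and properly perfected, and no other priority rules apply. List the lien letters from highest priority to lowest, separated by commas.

Effective dates after the stated exceptions: B is treated as recorded Jul 23, 2017, the work-commencement date; D is treated as recorded Mar 14, 2018, the work-commencement date; E was recorded 103 days after the deed — beyond 20 days — so no relation-back applies.
A is an HOA assessment lien and takes priority over every other lien.
Remaining liens by effective date: B (Jul 23, 2017), D (Mar 14, 2018), C (Mar 19, 2019), E (Sep 12, 2019).

A, B, D, C, E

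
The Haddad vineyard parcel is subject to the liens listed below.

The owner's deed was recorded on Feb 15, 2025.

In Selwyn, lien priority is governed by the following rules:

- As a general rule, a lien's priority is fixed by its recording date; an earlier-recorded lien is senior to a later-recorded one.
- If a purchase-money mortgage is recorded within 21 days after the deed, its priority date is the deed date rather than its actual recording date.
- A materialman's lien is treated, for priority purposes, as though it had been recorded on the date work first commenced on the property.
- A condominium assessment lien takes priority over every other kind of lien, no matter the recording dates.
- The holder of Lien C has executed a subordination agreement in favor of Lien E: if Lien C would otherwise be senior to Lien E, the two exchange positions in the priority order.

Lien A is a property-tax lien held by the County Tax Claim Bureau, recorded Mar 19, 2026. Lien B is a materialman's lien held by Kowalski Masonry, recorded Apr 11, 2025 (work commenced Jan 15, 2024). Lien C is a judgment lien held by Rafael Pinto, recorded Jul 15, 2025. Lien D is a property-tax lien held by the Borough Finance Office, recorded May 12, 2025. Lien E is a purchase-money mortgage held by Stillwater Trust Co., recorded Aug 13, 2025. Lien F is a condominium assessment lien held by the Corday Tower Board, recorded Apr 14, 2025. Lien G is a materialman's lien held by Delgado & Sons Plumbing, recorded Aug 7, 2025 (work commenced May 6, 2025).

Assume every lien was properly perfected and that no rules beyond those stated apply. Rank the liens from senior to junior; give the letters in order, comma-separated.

Effective dates: B is treated as recorded Jan 15, 2024, the work-commencement date; E missed the 21-day window (179 days after the deed), so its recording date stands; G relates back to May 6, 2025 (work commenced).
As a condominium assessment lien, F is senior to every other lien.
Ordering the rest by effective date: B (Jan 15, 2024), G (May 6, 2025), D (May 12, 2025), C (Jul 15, 2025), E (Aug 13, 2025), A (Mar 19, 2026).
The subordination applies — C was senior to E — so C and E swap.

F, B, G, D, E, C, A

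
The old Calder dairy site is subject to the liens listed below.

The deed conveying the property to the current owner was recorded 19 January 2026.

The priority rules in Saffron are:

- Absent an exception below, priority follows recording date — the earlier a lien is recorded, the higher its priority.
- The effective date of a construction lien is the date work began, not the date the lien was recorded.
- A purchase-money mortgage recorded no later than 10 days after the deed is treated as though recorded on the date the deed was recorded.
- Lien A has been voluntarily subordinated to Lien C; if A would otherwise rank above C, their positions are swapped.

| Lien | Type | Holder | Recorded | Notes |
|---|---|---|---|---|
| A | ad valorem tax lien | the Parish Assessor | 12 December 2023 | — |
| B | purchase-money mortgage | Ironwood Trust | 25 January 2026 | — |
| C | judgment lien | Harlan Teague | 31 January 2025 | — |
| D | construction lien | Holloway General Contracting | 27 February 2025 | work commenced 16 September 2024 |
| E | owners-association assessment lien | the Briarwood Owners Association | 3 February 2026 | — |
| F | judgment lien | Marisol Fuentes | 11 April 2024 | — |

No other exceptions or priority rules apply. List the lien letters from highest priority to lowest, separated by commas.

C, F, D, A, B, E

Effective dates after the stated exceptions: B relates back to the deed date 19 January 2026; D is treated as recorded 16 September 2024, the work-commencement date.
By effective date: A (12 December 2023), F (11 April 2024), D (16 September 2024), C (31 January 2025), B (19 January 2026), E (3 February 2026).
A is senior to C before the subordination, so the two trade places.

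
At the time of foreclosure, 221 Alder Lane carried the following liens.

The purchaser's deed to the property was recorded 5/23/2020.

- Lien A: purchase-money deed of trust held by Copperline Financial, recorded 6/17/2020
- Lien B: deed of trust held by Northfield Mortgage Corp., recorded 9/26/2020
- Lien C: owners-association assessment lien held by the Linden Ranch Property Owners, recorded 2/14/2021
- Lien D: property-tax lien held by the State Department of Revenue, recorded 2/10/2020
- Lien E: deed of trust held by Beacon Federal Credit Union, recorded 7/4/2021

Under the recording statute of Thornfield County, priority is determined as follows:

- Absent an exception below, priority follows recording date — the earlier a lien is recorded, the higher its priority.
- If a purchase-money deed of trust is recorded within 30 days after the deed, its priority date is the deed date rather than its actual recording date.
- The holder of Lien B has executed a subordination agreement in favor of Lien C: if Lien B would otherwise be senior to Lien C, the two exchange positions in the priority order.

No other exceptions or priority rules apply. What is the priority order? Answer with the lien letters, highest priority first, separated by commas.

Effective dates after the stated exceptions: A was recorded within the 30-day window, so its effective date is the deed date 5/23/2020.
Sorted by effective date: D (2/10/2020), A (5/23/2020), B (9/26/2020), C (2/14/2021), E (7/4/2021).
The subordination applies — B was senior to C — so B and C swap.

D, A, C, B, E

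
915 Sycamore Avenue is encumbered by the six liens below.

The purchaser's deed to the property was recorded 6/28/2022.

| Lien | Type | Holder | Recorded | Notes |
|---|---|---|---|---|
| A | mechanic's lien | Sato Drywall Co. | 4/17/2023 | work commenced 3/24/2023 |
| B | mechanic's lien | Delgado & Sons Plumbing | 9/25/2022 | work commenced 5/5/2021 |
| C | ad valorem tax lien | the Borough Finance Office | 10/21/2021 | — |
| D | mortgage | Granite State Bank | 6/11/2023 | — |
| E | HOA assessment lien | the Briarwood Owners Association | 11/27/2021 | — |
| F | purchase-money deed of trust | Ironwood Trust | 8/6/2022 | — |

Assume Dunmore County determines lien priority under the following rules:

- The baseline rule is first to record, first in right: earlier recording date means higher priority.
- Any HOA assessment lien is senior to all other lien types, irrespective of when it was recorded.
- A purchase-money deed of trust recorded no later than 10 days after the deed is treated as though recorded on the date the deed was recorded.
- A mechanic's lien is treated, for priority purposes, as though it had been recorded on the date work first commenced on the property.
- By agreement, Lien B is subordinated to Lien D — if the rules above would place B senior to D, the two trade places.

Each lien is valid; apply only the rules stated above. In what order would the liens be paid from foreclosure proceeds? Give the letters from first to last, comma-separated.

E, D, C, F, A, B

Effective dates after the stated exceptions: A's effective date is 3/24/2023, when work began; B is treated as recorded 5/5/2021, the work-commencement date; F was recorded 39 days after the deed — beyond 10 days — so no relation-back applies.
As an HOA assessment lien, E is senior to every other lien.
The other liens, earliest effective date first: B (5/5/2021), C (10/21/2021), F (8/6/2022), A (3/24/2023), D (6/11/2023).
B would otherwise be senior to D, so under the subordination agreement B and D exchange positions.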